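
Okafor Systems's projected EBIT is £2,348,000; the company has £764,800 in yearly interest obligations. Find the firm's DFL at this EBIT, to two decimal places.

1.48

Interest = £764,800.00.
Degree of financial leverage = EBIT / (EBIT − interest) = £2,348,000 / £1,583,200.00 = 1.4831.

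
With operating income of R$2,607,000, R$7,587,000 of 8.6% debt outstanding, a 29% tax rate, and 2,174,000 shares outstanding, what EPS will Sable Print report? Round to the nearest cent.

R$0.64

Interest = R$652,482.00, so EBT = R$2,607,000 − R$652,482.00 = R$1,954,518.00.
Net income = R$1,954,518.00 × (1 − 0.29) = R$1,387,707.78.
Per share: R$1,387,707.78 / 2,174,000 shares = R$0.64.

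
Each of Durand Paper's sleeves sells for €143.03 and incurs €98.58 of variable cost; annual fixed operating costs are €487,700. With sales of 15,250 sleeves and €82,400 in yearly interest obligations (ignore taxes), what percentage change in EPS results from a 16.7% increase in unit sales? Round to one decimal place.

At 15,250 units, contribution = 15,250 × €44.45 = €677,862.50.
EBIT = €677,862.50 − €487,700 = €190,162.50.
After interest of €82,400.00, pre-tax earnings = €107,762.50.
DCL = total CM / (EBIT − I) = €677,862.50 / €107,762.50 = 6.2903.
EPS therefore changes by 6.2903 × (+16.7%) = +105.0%.

+105.0%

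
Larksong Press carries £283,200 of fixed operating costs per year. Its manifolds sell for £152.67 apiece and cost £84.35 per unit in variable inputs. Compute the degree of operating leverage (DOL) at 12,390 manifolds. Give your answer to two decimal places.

At 12,390 units, contribution = 12,390 × £68.32 = £846,484.80.
Operating income = contribution − fixed costs = £846,484.80 − £283,200 = £563,284.80.
Degree of operating leverage = £846,484.80 / £563,284.80 = 1.5028.

1.50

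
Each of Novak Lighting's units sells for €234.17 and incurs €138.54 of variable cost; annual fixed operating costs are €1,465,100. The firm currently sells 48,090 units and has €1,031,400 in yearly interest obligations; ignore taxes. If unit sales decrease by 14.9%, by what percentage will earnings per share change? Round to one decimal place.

-32.6%

Total contribution margin = 48,090 × €95.63 = €4,598,846.70.
EBIT = €4,598,846.70 − €1,465,100 = €3,133,746.70.
Interest = €1,031,400.00, so EBIT − I = €2,102,346.70.
DCL = total CM / (EBIT − I) = €4,598,846.70 / €2,102,346.70 = 2.1875.
%ΔEPS = DCL × %ΔSales = 2.1875 × -14.9% = -32.6%.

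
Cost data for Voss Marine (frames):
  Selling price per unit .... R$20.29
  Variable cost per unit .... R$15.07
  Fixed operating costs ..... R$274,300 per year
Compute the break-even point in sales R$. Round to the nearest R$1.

Contribution margin per unit = R$20.29 − R$15.07 = R$5.22, a CM ratio of R$5.22 ÷ R$20.29 = 0.2573.
Break-even sales = FC ÷ CM ratio = R$274,300 × R$20.29 / R$5.22 = R$1,066,197.

R$1,066,197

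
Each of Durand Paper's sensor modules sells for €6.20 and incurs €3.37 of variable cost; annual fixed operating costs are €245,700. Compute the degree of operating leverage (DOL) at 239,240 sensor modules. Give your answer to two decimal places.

1.57

Contribution at this volume is 239,240 × €2.83 = €677,049.20.
EBIT = €677,049.20 − €245,700 = €431,349.20.
Degree of operating leverage = €677,049.20 / €431,349.20 = 1.5696.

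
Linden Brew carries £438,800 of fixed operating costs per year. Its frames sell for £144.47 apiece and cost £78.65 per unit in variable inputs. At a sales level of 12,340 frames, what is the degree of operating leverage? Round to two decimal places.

2.18

Contribution at this volume is 12,340 × £65.82 = £812,218.80.
EBIT = £812,218.80 − £438,800 = £373,418.80.
DOL = contribution ÷ EBIT = £812,218.80 ÷ £373,418.80 = 2.1751.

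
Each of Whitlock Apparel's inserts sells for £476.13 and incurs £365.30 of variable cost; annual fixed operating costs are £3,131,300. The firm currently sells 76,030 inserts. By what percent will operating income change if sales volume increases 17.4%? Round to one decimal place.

Contribution at this volume is 76,030 × £110.83 = £8,426,404.90.
Operating income = contribution − fixed costs = £8,426,404.90 − £3,131,300 = £5,295,104.90.
DOL = contribution ÷ EBIT = £8,426,404.90 ÷ £5,295,104.90 = 1.5914.
Operating income changes by 1.5914 × +17.4% = +27.7%.

+27.7%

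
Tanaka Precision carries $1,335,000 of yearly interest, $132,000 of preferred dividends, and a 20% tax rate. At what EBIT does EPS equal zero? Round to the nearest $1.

$1,500,000

Preferred dividends are paid after tax, so their pre-tax equivalent is $132,000 ÷ (1 − 0.20) = $165,000.00.
Financial break-even EBIT = interest + D_p ÷ (1 − t) = $1,335,000 + $165,000.00 = $1,500,000.00.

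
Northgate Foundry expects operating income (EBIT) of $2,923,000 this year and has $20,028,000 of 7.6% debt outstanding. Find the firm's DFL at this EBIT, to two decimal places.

Annual interest charges come to $1,522,128.00.
Degree of financial leverage = EBIT / (EBIT − interest) = $2,923,000 / $1,400,872.00 = 2.0866.

2.09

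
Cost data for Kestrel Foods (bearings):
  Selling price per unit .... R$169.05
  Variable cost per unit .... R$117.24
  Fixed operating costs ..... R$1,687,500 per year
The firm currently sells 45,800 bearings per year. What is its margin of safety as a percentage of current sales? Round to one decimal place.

28.9%

Contribution margin per unit = R$169.05 − R$117.24 = R$51.81. Break-even units = R$1,687,500 ÷ R$51.81 = 32,570.93; break-even revenue = 32,570.93 × R$169.05 = R$5,506,116.10.
Current sales = 45,800 × R$169.05 = R$7,742,490.00.
Margin of safety = (R$7,742,490.00 − R$5,506,116.10) ÷ R$7,742,490.00 = 28.9%.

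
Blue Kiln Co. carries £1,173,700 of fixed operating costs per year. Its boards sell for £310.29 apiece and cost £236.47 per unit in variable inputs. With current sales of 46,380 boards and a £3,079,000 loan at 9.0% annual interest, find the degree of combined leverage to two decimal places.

At 46,380 units, contribution = 46,380 × £73.82 = £3,423,771.60.
Operating income = contribution − fixed costs = £3,423,771.60 − £1,173,700 = £2,250,071.60. Interest = £277,110.00, so EBIT − I = £1,972,961.60.
Degree of total leverage = total CM / (EBIT − interest) = £3,423,771.60 / £1,972,961.60 = 1.7353.

1.74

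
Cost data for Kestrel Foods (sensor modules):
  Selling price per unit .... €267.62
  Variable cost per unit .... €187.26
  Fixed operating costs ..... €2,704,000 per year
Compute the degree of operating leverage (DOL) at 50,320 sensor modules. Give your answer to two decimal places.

Total contribution margin = 50,320 × €80.36 = €4,043,715.20.
Operating income = contribution − fixed costs = €4,043,715.20 − €2,704,000 = €1,339,715.20.
So DOL = total CM / EBIT = €4,043,715.20 / €1,339,715.20 = 3.0183.

3.02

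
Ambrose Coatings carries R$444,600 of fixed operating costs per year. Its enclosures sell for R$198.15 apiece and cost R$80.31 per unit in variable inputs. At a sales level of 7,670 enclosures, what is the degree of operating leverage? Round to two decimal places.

1.97

At 7,670 units, contribution = 7,670 × R$117.84 = R$903,832.80.
EBIT = R$903,832.80 − R$444,600 = R$459,232.80.
Degree of operating leverage = R$903,832.80 / R$459,232.80 = 1.9681.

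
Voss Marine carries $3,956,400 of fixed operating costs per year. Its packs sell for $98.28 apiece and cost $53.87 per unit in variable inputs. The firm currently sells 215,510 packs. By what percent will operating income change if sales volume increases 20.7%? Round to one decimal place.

At 215,510 units, contribution = 215,510 × $44.41 = $9,570,799.10.
Subtracting fixed costs: EBIT = $9,570,799.10 − $3,956,400 = $5,614,399.10.
Degree of operating leverage = $9,570,799.10 / $5,614,399.10 = 1.7047.
%ΔEBIT = DOL × %ΔSales = 1.7047 × +20.7% = +35.3%.

+35.3%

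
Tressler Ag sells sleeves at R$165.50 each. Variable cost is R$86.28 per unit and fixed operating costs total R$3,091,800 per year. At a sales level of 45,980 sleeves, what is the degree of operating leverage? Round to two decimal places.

6.61

Total contribution margin = 45,980 × R$79.22 = R$3,642,535.60.
Subtracting fixed costs: EBIT = R$3,642,535.60 − R$3,091,800 = R$550,735.60.
Degree of operating leverage = R$3,642,535.60 / R$550,735.60 = 6.6139.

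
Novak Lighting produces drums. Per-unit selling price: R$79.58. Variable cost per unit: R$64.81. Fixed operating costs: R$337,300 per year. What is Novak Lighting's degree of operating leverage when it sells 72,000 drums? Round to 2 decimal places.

Total contribution margin = 72,000 × R$14.77 = R$1,063,440.00.
Subtracting fixed costs: EBIT = R$1,063,440.00 − R$337,300 = R$726,140.00.
DOL = contribution ÷ EBIT = R$1,063,440.00 ÷ R$726,140.00 = 1.4645.

1.46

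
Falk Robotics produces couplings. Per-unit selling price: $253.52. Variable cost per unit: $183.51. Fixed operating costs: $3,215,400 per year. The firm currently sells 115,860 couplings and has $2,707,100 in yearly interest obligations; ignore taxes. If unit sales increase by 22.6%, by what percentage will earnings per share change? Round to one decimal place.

At 115,860 units, contribution = 115,860 × $70.01 = $8,111,358.60.
EBIT = $8,111,358.60 − $3,215,400 = $4,895,958.60.
After interest of $2,707,100.00, pre-tax earnings = $2,188,858.60.
DCL = total CM / (EBIT − I) = $8,111,358.60 / $2,188,858.60 = 3.7057.
EPS therefore changes by 3.7057 × (+22.6%) = +83.7%.

+83.7%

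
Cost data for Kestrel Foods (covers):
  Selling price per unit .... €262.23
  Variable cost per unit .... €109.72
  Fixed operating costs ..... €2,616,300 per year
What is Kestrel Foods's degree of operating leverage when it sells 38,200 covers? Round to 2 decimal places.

1.82

At 38,200 units, contribution = 38,200 × €152.51 = €5,825,882.00.
EBIT = €5,825,882.00 − €2,616,300 = €3,209,582.00.
So DOL = total CM / EBIT = €5,825,882.00 / €3,209,582.00 = 1.8152.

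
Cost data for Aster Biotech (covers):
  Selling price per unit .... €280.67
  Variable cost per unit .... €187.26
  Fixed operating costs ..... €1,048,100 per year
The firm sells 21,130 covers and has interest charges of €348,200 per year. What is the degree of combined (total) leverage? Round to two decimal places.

Total contribution margin = 21,130 × €93.41 = €1,973,753.30.
Subtracting fixed costs: EBIT = €1,973,753.30 − €1,048,100 = €925,653.30. Interest = €348,200.00, so EBIT − I = €577,453.30.
DCL = contribution ÷ (EBIT − I) = €1,973,753.30 ÷ €577,453.30 = 3.4180.

3.42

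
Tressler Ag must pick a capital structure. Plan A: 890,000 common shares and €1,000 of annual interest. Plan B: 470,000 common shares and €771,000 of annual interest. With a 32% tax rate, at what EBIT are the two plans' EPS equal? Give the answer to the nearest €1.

At indifference, (EBIT − 1,000)(1 − t)/890,000 = (EBIT − 771,000)(1 − t)/470,000.
Cancelling (1 − t) and cross-multiplying: 470,000·(EBIT − 1,000) = 890,000·(EBIT − 771,000).
Solving, EBIT = (771,000·890,000 − 1,000·470,000) / (890,000 − 470,000) = 685,720,000,000 / 420,000 = 1,632,666.67.

€1,632,667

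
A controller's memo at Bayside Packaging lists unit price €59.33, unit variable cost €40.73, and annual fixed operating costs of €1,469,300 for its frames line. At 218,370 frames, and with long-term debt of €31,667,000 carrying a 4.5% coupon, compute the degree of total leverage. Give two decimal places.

Contribution at this volume is 218,370 × €18.60 = €4,061,682.00.
Operating income = contribution − fixed costs = €4,061,682.00 − €1,469,300 = €2,592,382.00. Interest = €1,425,015.00.
DOL = €4,061,682.00 ÷ €2,592,382.00 = 1.5668; DFL = €2,592,382.00 ÷ €1,167,367.00 = 2.2207.
DCL = DOL × DFL = 1.5668 × 2.2207 = 3.4794.

3.48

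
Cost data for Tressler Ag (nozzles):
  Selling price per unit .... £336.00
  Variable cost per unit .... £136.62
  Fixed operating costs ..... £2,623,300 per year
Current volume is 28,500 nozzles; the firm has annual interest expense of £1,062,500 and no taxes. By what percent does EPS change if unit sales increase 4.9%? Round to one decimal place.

Contribution at this volume is 28,500 × £199.38 = £5,682,330.00.
Subtracting fixed costs: EBIT = £5,682,330.00 − £2,623,300 = £3,059,030.00.
After interest of £1,062,500.00, pre-tax earnings = £1,996,530.00.
Degree of combined leverage = contribution ÷ (EBIT − I) = £5,682,330.00 ÷ £1,996,530.00 = 2.8461.
EPS therefore changes by 2.8461 × (+4.9%) = +13.9%.

+13.9%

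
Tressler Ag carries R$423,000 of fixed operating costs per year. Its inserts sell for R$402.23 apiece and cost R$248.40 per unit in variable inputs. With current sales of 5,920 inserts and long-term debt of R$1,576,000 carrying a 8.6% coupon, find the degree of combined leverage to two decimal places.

Total contribution margin = 5,920 × R$153.83 = R$910,673.60.
EBIT = R$910,673.60 − R$423,000 = R$487,673.60. Interest = R$135,536.00.
DOL = R$910,673.60 ÷ R$487,673.60 = 1.8674; DFL = R$487,673.60 ÷ R$352,137.60 = 1.3849.
Combined leverage = 1.8674 × 1.3849 = 2.5862.

2.59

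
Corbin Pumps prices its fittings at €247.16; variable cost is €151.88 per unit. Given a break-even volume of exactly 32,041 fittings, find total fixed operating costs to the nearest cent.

€3,052,866.48

Contribution margin per unit = €247.16 − €151.88 = €95.28.
Since BE = FC / CM, FC = 32,041 × €95.28 = €3,052,866.48.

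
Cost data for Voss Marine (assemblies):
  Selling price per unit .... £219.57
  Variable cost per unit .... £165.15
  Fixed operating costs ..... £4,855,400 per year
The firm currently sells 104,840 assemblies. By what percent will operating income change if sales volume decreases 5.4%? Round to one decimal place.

-36.2%

Contribution at this volume is 104,840 × £54.42 = £5,705,392.80.
EBIT = £5,705,392.80 − £4,855,400 = £849,992.80.
Degree of operating leverage = £5,705,392.80 / £849,992.80 = 6.7123.
So EBIT moves 6.7123 × (-5.4%) = -36.2%.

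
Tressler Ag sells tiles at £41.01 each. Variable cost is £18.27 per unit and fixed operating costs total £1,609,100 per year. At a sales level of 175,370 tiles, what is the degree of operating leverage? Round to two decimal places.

At 175,370 units, contribution = 175,370 × £22.74 = £3,987,913.80.
Operating income = contribution − fixed costs = £3,987,913.80 − £1,609,100 = £2,378,813.80.
Degree of operating leverage = £3,987,913.80 / £2,378,813.80 = 1.6764.

1.68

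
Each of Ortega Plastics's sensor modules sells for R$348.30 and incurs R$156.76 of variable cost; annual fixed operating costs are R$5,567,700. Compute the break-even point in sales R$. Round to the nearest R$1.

R$10,124,412

Contribution margin per unit = R$348.30 − R$156.76 = R$191.54, a CM ratio of R$191.54 ÷ R$348.30 = 0.5499.
Break-even revenue = fixed costs × price ÷ CM = R$5,567,700 × R$348.30 ÷ R$191.54 = R$10,124,412.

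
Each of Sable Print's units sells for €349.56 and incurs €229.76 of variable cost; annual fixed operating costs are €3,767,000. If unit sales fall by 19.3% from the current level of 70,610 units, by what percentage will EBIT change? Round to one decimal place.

Contribution at this volume is 70,610 × €119.80 = €8,459,078.00.
Subtracting fixed costs: EBIT = €8,459,078.00 − €3,767,000 = €4,692,078.00.
DOL = contribution ÷ EBIT = €8,459,078.00 ÷ €4,692,078.00 = 1.8028.
Operating income changes by 1.8028 × -19.3% = -34.8%.

-34.8%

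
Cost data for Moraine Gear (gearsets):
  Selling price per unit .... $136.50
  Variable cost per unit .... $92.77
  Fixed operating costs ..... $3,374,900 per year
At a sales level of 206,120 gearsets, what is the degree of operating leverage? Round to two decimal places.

1.60

At 206,120 units, contribution = 206,120 × $43.73 = $9,013,627.60.
Subtracting fixed costs: EBIT = $9,013,627.60 − $3,374,900 = $5,638,727.60.
Degree of operating leverage = $9,013,627.60 / $5,638,727.60 = 1.5985.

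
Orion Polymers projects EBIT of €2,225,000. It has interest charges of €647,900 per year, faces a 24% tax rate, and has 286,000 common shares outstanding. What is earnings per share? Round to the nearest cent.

Interest = €647,900.00, so EBT = €2,225,000 − €647,900.00 = €1,577,100.00.
Net income = €1,577,100.00 × (1 − 0.24) = €1,198,596.00.
EPS = €1,198,596.00 ÷ 286,000 = €4.19.

€4.19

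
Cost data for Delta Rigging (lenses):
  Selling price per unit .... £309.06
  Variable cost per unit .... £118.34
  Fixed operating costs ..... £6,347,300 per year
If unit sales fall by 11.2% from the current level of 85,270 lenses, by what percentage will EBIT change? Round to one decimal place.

At 85,270 units, contribution = 85,270 × £190.72 = £16,262,694.40.
Subtracting fixed costs: EBIT = £16,262,694.40 − £6,347,300 = £9,915,394.40.
So DOL = total CM / EBIT = £16,262,694.40 / £9,915,394.40 = 1.6401.
%ΔEBIT = DOL × %ΔSales = 1.6401 × -11.2% = -18.4%.

-18.4%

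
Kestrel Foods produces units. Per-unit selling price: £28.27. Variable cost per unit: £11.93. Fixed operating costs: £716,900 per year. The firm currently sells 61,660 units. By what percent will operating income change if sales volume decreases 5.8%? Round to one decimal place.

At 61,660 units, contribution = 61,660 × £16.34 = £1,007,524.40.
EBIT = £1,007,524.40 − £716,900 = £290,624.40.
DOL = contribution ÷ EBIT = £1,007,524.40 ÷ £290,624.40 = 3.4668.
So EBIT moves 3.4668 × (-5.8%) = -20.1%.

-20.1%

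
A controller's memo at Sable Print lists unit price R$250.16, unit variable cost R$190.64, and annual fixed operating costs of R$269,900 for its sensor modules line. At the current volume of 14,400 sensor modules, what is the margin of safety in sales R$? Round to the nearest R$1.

R$2,467,926

Contribution margin per unit = R$250.16 − R$190.64 = R$59.52. Break-even units = R$269,900 ÷ R$59.52 = 4,534.61; break-even revenue = 4,534.61 × R$250.16 = R$1,134,378.09.
Actual sales revenue = 14,400 × R$250.16 = R$3,602,304.00.
Margin of safety = R$3,602,304.00 − R$1,134,378.09 = R$2,467,926.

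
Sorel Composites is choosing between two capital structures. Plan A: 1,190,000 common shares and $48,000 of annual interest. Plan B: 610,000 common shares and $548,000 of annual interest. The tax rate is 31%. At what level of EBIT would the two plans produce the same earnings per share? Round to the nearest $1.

$1,073,862

Set EPS_A = EPS_B: (EBIT − $48,000)(1 − 0.31) ÷ 1,190,000 = (EBIT − $548,000)(1 − 0.31) ÷ 610,000.
The (1 − t) factor cancels: (EBIT − 48,000) × 610,000 = (EBIT − 548,000) × 1,190,000.
Solving, EBIT = (548,000·1,190,000 − 48,000·610,000) / (1,190,000 − 610,000) = 622,840,000,000 / 580,000 = 1,073,862.07.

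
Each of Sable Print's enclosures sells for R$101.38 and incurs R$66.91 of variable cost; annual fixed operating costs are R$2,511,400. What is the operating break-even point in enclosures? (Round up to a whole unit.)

Each unit contributes R$101.38 − R$66.91 = R$34.47.
Break-even volume = fixed costs ÷ CM per unit = R$2,511,400 ÷ R$34.47 = 72,857.56, so 72,858 enclosures.

72,858 enclosures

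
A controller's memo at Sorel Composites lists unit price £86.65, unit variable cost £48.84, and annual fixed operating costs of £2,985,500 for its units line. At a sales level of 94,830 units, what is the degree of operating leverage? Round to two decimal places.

5.98

Total contribution margin = 94,830 × £37.81 = £3,585,522.30.
Subtracting fixed costs: EBIT = £3,585,522.30 − £2,985,500 = £600,022.30.
So DOL = total CM / EBIT = £3,585,522.30 / £600,022.30 = 5.9756.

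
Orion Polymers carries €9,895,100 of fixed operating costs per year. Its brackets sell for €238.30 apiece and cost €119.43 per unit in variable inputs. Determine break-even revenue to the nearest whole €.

Contribution margin per unit = €238.30 − €119.43 = €118.87, a CM ratio of €118.87 ÷ €238.30 = 0.4988.
Break-even revenue = fixed costs × price ÷ CM = €9,895,100 × €238.30 ÷ €118.87 = €19,836,816.

€19,836,816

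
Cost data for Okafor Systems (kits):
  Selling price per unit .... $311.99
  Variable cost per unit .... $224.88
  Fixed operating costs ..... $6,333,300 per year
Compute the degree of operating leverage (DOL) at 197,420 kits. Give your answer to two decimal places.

At 197,420 units, contribution = 197,420 × $87.11 = $17,197,256.20.
Subtracting fixed costs: EBIT = $17,197,256.20 − $6,333,300 = $10,863,956.20.
DOL = contribution ÷ EBIT = $17,197,256.20 ÷ $10,863,956.20 = 1.5830.

1.58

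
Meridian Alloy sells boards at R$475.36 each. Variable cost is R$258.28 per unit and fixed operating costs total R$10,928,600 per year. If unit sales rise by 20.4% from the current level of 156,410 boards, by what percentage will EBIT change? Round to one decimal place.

Total contribution margin = 156,410 × R$217.08 = R$33,953,482.80.
EBIT = R$33,953,482.80 − R$10,928,600 = R$23,024,882.80.
So DOL = total CM / EBIT = R$33,953,482.80 / R$23,024,882.80 = 1.4746.
So EBIT moves 1.4746 × (+20.4%) = +30.1%.

+30.1%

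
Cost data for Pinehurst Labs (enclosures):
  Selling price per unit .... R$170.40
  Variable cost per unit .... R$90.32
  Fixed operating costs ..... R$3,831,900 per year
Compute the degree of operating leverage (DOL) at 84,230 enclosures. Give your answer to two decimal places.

Contribution at this volume is 84,230 × R$80.08 = R$6,745,138.40.
Operating income = contribution − fixed costs = R$6,745,138.40 − R$3,831,900 = R$2,913,238.40.
So DOL = total CM / EBIT = R$6,745,138.40 / R$2,913,238.40 = 2.3153.

2.32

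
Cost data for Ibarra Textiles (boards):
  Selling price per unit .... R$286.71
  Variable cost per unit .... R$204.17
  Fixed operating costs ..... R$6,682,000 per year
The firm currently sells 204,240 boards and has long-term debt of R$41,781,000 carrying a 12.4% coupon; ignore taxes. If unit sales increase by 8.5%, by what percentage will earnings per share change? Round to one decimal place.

At 204,240 units, contribution = 204,240 × R$82.54 = R$16,857,969.60.
Operating income = contribution − fixed costs = R$16,857,969.60 − R$6,682,000 = R$10,175,969.60.
Interest = R$5,180,844.00, so EBIT − I = R$4,995,125.60.
DCL = total CM / (EBIT − I) = R$16,857,969.60 / R$4,995,125.60 = 3.3749.
%ΔEPS = DCL × %ΔSales = 3.3749 × +8.5% = +28.7%.

+28.7%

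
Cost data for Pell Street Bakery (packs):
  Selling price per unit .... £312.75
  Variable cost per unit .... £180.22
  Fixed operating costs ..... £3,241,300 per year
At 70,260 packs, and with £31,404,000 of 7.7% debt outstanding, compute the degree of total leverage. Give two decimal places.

Total contribution margin = 70,260 × £132.53 = £9,311,557.80.
Subtracting fixed costs: EBIT = £9,311,557.80 − £3,241,300 = £6,070,257.80. Interest = £2,418,108.00.
DOL = £9,311,557.80 ÷ £6,070,257.80 = 1.5340; DFL = £6,070,257.80 ÷ £3,652,149.80 = 1.6621.
Combined leverage = 1.5340 × 1.6621 = 2.5497.

2.55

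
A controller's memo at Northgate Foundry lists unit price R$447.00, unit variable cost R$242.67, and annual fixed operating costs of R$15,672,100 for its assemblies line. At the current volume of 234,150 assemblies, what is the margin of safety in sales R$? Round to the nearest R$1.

R$70,380,174

Each unit contributes R$447.00 − R$242.67 = R$204.33. Break-even units = R$15,672,100 ÷ R$204.33 = 76,699.95; break-even revenue = 76,699.95 × R$447.00 = R$34,284,875.94.
Actual sales revenue = 234,150 × R$447.00 = R$104,665,050.00.
Margin of safety = R$104,665,050.00 − R$34,284,875.94 = R$70,380,174.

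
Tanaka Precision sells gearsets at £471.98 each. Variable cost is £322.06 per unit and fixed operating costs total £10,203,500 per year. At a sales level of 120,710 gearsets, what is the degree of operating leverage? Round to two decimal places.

2.29

At 120,710 units, contribution = 120,710 × £149.92 = £18,096,843.20.
Subtracting fixed costs: EBIT = £18,096,843.20 − £10,203,500 = £7,893,343.20.
So DOL = total CM / EBIT = £18,096,843.20 / £7,893,343.20 = 2.2927.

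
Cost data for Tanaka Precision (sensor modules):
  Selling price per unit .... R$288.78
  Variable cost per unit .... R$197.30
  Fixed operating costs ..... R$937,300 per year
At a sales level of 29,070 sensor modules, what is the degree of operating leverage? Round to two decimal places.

At 29,070 units, contribution = 29,070 × R$91.48 = R$2,659,323.60.
Subtracting fixed costs: EBIT = R$2,659,323.60 − R$937,300 = R$1,722,023.60.
Degree of operating leverage = R$2,659,323.60 / R$1,722,023.60 = 1.5443.

1.54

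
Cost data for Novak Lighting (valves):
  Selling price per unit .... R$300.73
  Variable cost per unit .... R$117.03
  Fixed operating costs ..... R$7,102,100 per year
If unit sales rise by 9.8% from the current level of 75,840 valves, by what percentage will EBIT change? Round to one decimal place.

Contribution at this volume is 75,840 × R$183.70 = R$13,931,808.00.
Operating income = contribution − fixed costs = R$13,931,808.00 − R$7,102,100 = R$6,829,708.00.
DOL = contribution ÷ EBIT = R$13,931,808.00 ÷ R$6,829,708.00 = 2.0399.
Operating income changes by 2.0399 × +9.8% = +20.0%.

+20.0%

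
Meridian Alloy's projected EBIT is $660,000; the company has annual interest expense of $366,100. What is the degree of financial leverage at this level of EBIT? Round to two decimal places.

Interest = $366,100.00.
Degree of financial leverage = EBIT / (EBIT − interest) = $660,000 / $293,900.00 = 2.2457.

2.25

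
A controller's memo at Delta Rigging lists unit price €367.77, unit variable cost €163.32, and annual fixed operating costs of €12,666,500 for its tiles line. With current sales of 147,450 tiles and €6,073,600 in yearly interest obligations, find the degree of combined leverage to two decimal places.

2.64

At 147,450 units, contribution = 147,450 × €204.45 = €30,146,152.50.
Operating income = contribution − fixed costs = €30,146,152.50 − €12,666,500 = €17,479,652.50. Interest = €6,073,600.00, so EBIT − I = €11,406,052.50.
DCL = contribution ÷ (EBIT − I) = €30,146,152.50 ÷ €11,406,052.50 = 2.6430.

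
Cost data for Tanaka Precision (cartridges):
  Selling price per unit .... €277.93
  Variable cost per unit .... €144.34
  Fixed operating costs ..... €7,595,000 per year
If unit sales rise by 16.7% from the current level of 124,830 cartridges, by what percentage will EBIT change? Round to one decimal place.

At 124,830 units, contribution = 124,830 × €133.59 = €16,676,039.70.
Operating income = contribution − fixed costs = €16,676,039.70 − €7,595,000 = €9,081,039.70.
Degree of operating leverage = €16,676,039.70 / €9,081,039.70 = 1.8364.
%ΔEBIT = DOL × %ΔSales = 1.8364 × +16.7% = +30.7%.

+30.7%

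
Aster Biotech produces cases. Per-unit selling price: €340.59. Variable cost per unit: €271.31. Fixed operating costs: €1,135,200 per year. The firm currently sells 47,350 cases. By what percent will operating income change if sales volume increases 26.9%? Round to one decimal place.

Contribution at this volume is 47,350 × €69.28 = €3,280,408.00.
EBIT = €3,280,408.00 − €1,135,200 = €2,145,208.00.
So DOL = total CM / EBIT = €3,280,408.00 / €2,145,208.00 = 1.5292.
So EBIT moves 1.5292 × (+26.9%) = +41.1%.

+41.1%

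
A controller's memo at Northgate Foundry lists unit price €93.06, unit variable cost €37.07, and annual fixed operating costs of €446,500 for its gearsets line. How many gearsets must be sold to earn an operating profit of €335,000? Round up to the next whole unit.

Contribution margin per unit = €93.06 − €37.07 = €55.99.
Need Q such that Q × €55.99 − €446,500 = €335,000, i.e. Q = €781,500 / €55.99 = 13,957.85 → 13,958.

13,958 gearsets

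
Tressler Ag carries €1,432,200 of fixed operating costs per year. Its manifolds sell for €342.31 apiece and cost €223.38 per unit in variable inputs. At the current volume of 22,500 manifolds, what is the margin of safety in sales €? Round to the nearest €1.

€3,579,749

Unit CM = price − variable cost = €342.31 − €223.38 = €118.93. Break-even units = €1,432,200 ÷ €118.93 = 12,042.38; break-even revenue = 12,042.38 × €342.31 = €4,122,226.37.
Current sales = 22,500 × €342.31 = €7,701,975.00.
Margin of safety = €7,701,975.00 − €4,122,226.37 = €3,579,749.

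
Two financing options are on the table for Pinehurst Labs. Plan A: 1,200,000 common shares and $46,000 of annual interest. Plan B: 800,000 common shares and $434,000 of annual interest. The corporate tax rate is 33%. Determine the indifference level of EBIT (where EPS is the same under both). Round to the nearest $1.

Set EPS_A = EPS_B: (EBIT − $46,000)(1 − 0.33) ÷ 1,200,000 = (EBIT − $434,000)(1 − 0.33) ÷ 800,000.
Cancelling (1 − t) and cross-multiplying: 800,000·(EBIT − 46,000) = 1,200,000·(EBIT − 434,000).
EBIT × (1,200,000 − 800,000) = 434,000 × 1,200,000 − 46,000 × 800,000 = 484,000,000,000, so EBIT = 484,000,000,000 ÷ 400,000 = 1,210,000.00.

$1,210,000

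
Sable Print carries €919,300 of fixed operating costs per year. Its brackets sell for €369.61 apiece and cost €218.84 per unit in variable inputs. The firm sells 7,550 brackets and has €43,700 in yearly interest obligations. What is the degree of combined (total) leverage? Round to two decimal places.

6.49

Contribution at this volume is 7,550 × €150.77 = €1,138,313.50.
Operating income = contribution − fixed costs = €1,138,313.50 − €919,300 = €219,013.50. Interest = €43,700.00, so EBIT − I = €175,313.50.
DCL = contribution ÷ (EBIT − I) = €1,138,313.50 ÷ €175,313.50 = 6.4930.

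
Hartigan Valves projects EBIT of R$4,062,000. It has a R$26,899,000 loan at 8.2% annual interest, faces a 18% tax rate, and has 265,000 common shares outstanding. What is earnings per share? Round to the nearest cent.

Interest = R$2,205,718.00, so EBT = R$4,062,000 − R$2,205,718.00 = R$1,856,282.00.
Net income = R$1,856,282.00 × (1 − 0.18) = R$1,522,151.24.
EPS = R$1,522,151.24 ÷ 265,000 = R$5.74.

R$5.74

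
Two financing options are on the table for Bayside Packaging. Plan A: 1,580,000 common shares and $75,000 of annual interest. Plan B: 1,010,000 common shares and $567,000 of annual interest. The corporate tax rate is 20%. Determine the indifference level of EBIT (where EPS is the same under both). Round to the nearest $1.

$1,438,789

At indifference, (EBIT − 75,000)(1 − t)/1,580,000 = (EBIT − 567,000)(1 − t)/1,010,000.
Cancelling (1 − t) and cross-multiplying: 1,010,000·(EBIT − 75,000) = 1,580,000·(EBIT − 567,000).
Solving, EBIT = (567,000·1,580,000 − 75,000·1,010,000) / (1,580,000 − 1,010,000) = 820,110,000,000 / 570,000 = 1,438,789.47.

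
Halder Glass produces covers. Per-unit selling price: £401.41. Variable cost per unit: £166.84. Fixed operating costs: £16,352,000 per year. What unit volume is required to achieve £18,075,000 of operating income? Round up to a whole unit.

146,767 covers

Each unit contributes £401.41 − £166.84 = £234.57.
Units = (FC + target) / CM = (£16,352,000 + £18,075,000) / £234.57 = 146,766.42, so 146,767 covers.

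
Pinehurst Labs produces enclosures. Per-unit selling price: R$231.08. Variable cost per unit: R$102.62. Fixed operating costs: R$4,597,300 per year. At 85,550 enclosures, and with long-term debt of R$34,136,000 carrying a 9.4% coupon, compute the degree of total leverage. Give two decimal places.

Contribution at this volume is 85,550 × R$128.46 = R$10,989,753.00.
Operating income = contribution − fixed costs = R$10,989,753.00 − R$4,597,300 = R$6,392,453.00. Interest = R$3,208,784.00, so EBIT − I = R$3,183,669.00.
Degree of total leverage = total CM / (EBIT − interest) = R$10,989,753.00 / R$3,183,669.00 = 3.4519.

3.45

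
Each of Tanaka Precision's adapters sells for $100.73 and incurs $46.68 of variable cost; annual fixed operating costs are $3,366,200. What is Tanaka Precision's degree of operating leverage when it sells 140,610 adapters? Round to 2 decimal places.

At 140,610 units, contribution = 140,610 × $54.05 = $7,599,970.50.
Operating income = contribution − fixed costs = $7,599,970.50 − $3,366,200 = $4,233,770.50.
DOL = contribution ÷ EBIT = $7,599,970.50 ÷ $4,233,770.50 = 1.7951.

1.80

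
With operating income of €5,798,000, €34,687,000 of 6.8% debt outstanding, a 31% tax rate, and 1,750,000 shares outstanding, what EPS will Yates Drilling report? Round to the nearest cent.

Pre-tax income = €5,798,000 − €2,358,716.00 = €3,439,284.00.
After tax at 31%: net income = €3,439,284.00 × 0.69 = €2,373,105.96.
Per share: €2,373,105.96 / 1,750,000 shares = €1.36.

€1.36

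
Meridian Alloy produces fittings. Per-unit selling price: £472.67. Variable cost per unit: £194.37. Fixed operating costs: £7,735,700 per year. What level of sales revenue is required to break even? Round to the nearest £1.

£13,138,460

Contribution margin per unit = £472.67 − £194.37 = £278.30, a CM ratio of £278.30 ÷ £472.67 = 0.5888.
Break-even revenue = fixed costs × price ÷ CM = £7,735,700 × £472.67 ÷ £278.30 = £13,138,460.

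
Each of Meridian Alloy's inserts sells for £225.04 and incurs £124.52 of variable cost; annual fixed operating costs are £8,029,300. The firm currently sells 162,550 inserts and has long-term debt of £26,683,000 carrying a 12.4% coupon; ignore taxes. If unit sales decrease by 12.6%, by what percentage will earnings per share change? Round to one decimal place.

Total contribution margin = 162,550 × £100.52 = £16,339,526.00.
EBIT = £16,339,526.00 − £8,029,300 = £8,310,226.00.
After interest of £3,308,692.00, pre-tax earnings = £5,001,534.00.
Degree of combined leverage = contribution ÷ (EBIT − I) = £16,339,526.00 ÷ £5,001,534.00 = 3.2669.
EPS therefore changes by 3.2669 × (-12.6%) = -41.2%.

-41.2%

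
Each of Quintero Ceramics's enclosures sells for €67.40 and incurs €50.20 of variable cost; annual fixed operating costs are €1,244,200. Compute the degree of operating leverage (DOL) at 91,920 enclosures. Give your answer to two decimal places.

4.69

At 91,920 units, contribution = 91,920 × €17.20 = €1,581,024.00.
Operating income = contribution − fixed costs = €1,581,024.00 − €1,244,200 = €336,824.00.
Degree of operating leverage = €1,581,024.00 / €336,824.00 = 4.6939.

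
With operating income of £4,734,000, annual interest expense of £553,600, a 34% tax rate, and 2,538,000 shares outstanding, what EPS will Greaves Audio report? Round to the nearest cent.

£1.09

Interest = £553,600.00, so EBT = £4,734,000 − £553,600.00 = £4,180,400.00.
After tax at 34%: net income = £4,180,400.00 × 0.66 = £2,759,064.00.
EPS = £2,759,064.00 ÷ 2,538,000 = £1.09.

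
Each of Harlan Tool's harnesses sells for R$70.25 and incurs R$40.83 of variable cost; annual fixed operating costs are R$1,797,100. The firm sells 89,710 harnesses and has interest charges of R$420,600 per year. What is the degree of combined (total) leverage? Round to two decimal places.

6.26

At 89,710 units, contribution = 89,710 × R$29.42 = R$2,639,268.20.
Operating income = contribution − fixed costs = R$2,639,268.20 − R$1,797,100 = R$842,168.20. Interest = R$420,600.00, so EBIT − I = R$421,568.20.
Degree of total leverage = total CM / (EBIT − interest) = R$2,639,268.20 / R$421,568.20 = 6.2606.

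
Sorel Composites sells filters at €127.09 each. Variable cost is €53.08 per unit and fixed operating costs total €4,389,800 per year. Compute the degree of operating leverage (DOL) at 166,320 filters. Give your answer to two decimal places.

1.55

At 166,320 units, contribution = 166,320 × €74.01 = €12,309,343.20.
Subtracting fixed costs: EBIT = €12,309,343.20 − €4,389,800 = €7,919,543.20.
DOL = contribution ÷ EBIT = €12,309,343.20 ÷ €7,919,543.20 = 1.5543.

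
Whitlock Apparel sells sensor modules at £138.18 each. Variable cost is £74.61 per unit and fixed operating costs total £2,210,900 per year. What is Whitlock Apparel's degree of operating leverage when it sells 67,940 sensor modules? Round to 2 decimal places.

2.05

At 67,940 units, contribution = 67,940 × £63.57 = £4,318,945.80.
Operating income = contribution − fixed costs = £4,318,945.80 − £2,210,900 = £2,108,045.80.
So DOL = total CM / EBIT = £4,318,945.80 / £2,108,045.80 = 2.0488.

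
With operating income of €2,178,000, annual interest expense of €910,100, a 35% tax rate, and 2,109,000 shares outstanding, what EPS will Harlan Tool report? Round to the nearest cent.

€0.39

Interest = €910,100.00, so EBT = €2,178,000 − €910,100.00 = €1,267,900.00.
After tax at 35%: net income = €1,267,900.00 × 0.65 = €824,135.00.
EPS = €824,135.00 ÷ 2,109,000 = €0.39.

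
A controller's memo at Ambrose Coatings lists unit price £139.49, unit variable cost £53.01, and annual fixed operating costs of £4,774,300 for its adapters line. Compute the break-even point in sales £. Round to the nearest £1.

Contribution margin per unit = £139.49 − £53.01 = £86.48, a CM ratio of £86.48 ÷ £139.49 = 0.6200.
Break-even sales = FC ÷ CM ratio = £4,774,300 × £139.49 / £86.48 = £7,700,822.

£7,700,822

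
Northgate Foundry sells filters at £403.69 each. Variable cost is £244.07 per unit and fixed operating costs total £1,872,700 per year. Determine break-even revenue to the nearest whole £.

£4,736,188

Contribution margin per unit = £403.69 − £244.07 = £159.62, a CM ratio of £159.62 ÷ £403.69 = 0.3954.
Break-even sales = FC ÷ CM ratio = £1,872,700 × £403.69 / £159.62 = £4,736,188.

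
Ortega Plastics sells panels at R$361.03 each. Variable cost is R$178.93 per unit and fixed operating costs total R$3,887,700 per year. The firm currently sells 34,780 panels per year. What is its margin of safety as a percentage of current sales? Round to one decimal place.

Unit CM = price − variable cost = R$361.03 − R$178.93 = R$182.10. Break-even units = R$3,887,700 ÷ R$182.10 = 21,349.26; break-even revenue = 21,349.26 × R$361.03 = R$7,707,722.85.
Current sales = 34,780 × R$361.03 = R$12,556,623.40.
Margin of safety = (R$12,556,623.40 − R$7,707,722.85) ÷ R$12,556,623.40 = 38.6%.

38.6%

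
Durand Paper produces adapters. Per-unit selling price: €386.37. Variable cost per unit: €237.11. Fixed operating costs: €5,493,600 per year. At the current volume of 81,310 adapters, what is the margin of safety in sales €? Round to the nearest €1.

€17,195,175

Contribution margin per unit = €386.37 − €237.11 = €149.26. Break-even units = €5,493,600 ÷ €149.26 = 36,805.57; break-even revenue = 36,805.57 × €386.37 = €14,220,569.69.
Actual sales revenue = 81,310 × €386.37 = €31,415,744.70.
Margin of safety = €31,415,744.70 − €14,220,569.69 = €17,195,175.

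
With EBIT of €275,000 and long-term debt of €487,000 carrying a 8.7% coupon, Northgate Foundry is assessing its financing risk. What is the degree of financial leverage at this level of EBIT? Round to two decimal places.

1.18

Interest = €42,369.00.
DFL = EBIT ÷ (EBIT − I) = €275,000 ÷ (€275,000 − €42,369.00) = €275,000 ÷ €232,631.00 = 1.1821.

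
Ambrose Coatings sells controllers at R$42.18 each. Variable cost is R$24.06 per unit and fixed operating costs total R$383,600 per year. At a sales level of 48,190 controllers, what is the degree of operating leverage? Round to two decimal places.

At 48,190 units, contribution = 48,190 × R$18.12 = R$873,202.80.
Subtracting fixed costs: EBIT = R$873,202.80 − R$383,600 = R$489,602.80.
Degree of operating leverage = R$873,202.80 / R$489,602.80 = 1.7835.

1.78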